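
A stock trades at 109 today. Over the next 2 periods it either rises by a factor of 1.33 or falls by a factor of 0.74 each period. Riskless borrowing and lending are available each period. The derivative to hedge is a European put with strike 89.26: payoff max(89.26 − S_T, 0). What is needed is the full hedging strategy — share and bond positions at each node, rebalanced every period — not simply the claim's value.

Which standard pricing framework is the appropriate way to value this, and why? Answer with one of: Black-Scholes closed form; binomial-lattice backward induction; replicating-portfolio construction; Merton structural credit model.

framework: replicating-portfolio construction

Key observation: the task asks for the hedge itself — share and bond holdings at every node of the 2-period tree on spot 109 with factors 1.33/0.74 — which is exactly what the replicating-portfolio construction produces.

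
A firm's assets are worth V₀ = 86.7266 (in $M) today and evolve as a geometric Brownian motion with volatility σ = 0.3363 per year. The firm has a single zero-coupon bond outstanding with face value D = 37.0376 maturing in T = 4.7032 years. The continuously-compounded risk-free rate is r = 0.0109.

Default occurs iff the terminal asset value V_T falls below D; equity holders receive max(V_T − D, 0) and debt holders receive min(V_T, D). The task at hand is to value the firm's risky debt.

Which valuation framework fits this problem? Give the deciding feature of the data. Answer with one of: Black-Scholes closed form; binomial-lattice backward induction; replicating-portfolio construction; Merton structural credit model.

framework: Merton structural credit model

Key observation: the data describe a firm's assets (V₀ = 86.7266, GBM) and a single zero-coupon debt of face 37.0376, so credit quantities follow from equity-as-call in the structural model.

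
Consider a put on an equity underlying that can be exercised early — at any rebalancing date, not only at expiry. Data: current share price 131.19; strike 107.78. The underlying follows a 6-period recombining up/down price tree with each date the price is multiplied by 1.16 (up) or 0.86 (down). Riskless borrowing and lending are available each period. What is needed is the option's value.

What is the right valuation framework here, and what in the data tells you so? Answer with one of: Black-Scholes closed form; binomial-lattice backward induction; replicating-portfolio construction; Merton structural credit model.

framework: binomial-lattice backward induction

Key observation: the put (strike 107.78 on spot 131.19) is American-style on a 6-step discrete price model, so the early-exercise decision at every node requires stepwise backward valuation — a closed form cannot price the exercise right.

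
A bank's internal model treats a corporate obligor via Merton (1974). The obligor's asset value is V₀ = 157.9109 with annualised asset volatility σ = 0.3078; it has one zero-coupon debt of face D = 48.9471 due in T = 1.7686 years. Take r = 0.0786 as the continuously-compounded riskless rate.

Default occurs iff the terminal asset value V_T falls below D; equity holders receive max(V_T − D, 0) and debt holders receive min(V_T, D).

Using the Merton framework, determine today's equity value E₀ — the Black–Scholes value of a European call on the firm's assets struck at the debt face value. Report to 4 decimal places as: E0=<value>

Equity is a call on the firm's assets struck at D = 48.9471:
d₁ = [ln(V₀/D) + (r + σ²/2)T] / (σ√T)
   = [ln(157.9109/48.9471) + (0.0786 + 0.5·0.3078²)·1.7686] / (0.3078·√1.7686)
   = [1.171291 + 0.222791] / 0.409339 = 3.405689
d₂ = d₁ − σ√T = 3.405689 − 0.409339 = 2.996349
N(d₁) = 0.999670,  N(d₂) = 0.998634,  e^(−rT) = 0.870218
E₀ = V₀·N(d₁) − D·e^(−rT)·N(d₂)
   = 157.9109·0.999670 − 48.9471·0.870218·0.998634 = 115.322354

E0=115.3224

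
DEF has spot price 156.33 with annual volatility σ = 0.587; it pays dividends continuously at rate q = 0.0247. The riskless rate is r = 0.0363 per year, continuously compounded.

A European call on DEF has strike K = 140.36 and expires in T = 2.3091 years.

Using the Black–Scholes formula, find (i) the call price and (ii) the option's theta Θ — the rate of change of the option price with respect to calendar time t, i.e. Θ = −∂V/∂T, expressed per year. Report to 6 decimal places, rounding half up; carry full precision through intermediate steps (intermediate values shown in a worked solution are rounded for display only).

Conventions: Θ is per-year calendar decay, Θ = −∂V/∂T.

σ√T = 0.587·√2.3091 = 0.891989
d₁ = (ln(S/K) + (r−q+σ²/2)T) / (σ√T) = (ln(156.33/140.36) + (0.0363−0.0247+0.587²/2)·2.3091) / 0.891989 = (0.107759 + 0.424608) / 0.891989 = 0.596831
d₂ = d₁ − σ√T = 0.596831 − 0.891989 = -0.295158
e^{−rT} = 0.919596
e^{−qT} = 0.944561
N(d₁) = 0.724690,  N(d₂) = 0.383936
Call price V = S·e^{−qT}·N(d₁) − K·e^{−rT}·N(d₂) = 107.010050 − 49.556430 = 57.453620
φ(d₁) = (1/√(2π))·e^{−d₁²/2} = 0.333857
Θ = −S·e^{−qT}·φ(d₁)·σ/(2√T) + q·S·e^{−qT}·N(d₁) − r·K·e^{−rT}·N(d₂) = −9.521819 + 2.643148 − 1.798898 = -8.677569

price = 57.453620
Θ = -8.677569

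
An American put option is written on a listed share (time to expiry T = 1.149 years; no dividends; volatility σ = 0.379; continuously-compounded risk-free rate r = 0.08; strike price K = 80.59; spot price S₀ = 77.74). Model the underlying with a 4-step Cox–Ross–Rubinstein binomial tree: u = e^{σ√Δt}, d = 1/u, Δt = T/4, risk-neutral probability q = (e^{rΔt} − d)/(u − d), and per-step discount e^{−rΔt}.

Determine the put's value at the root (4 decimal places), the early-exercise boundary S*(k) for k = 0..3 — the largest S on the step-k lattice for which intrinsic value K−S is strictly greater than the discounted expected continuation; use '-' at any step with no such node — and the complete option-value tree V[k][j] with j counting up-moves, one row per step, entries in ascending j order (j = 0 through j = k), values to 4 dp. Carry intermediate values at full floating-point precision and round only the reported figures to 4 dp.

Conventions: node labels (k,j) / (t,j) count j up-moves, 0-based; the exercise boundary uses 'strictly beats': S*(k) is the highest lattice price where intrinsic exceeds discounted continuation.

price = 11.1441
boundary = - - 51.7857 63.4494
tree:
11.1441
18.3285 4.6481
28.8043 8.9518 0.6637
38.3238 17.1406 1.3753 0.0000
46.0935 28.8043 2.8500 0.0000 0.0000

Δt=0.28725  u=1.22523  d=0.81617  q=0.50622  discount=0.97728
step 4 (expiry): payoffs max(K−S,0) = 46.0935 28.8043 2.8500 0.0000 0.0000
step 3: (k=3,j=0): S=42.2662, K−S=38.3238, hold=36.4930 ⇒ V=38.3238 exercise | (k=3,j=1): S=63.4494, K−S=17.1406, hold=15.3098 ⇒ V=17.1406 exercise | (k=3,j=2): S=95.2493, K−S=0.0000, hold=1.3753 ⇒ V=1.3753 continue | (k=3,j=3): S=142.9869, K−S=0.0000, hold=0.0000 ⇒ V=0.0000 continue  boundary S*=63.4494
step 2: (k=2,j=0): S=51.7857, K−S=28.8043, hold=26.9734 ⇒ V=28.8043 exercise | (k=2,j=1): S=77.7400, K−S=2.8500, hold=8.9518 ⇒ V=8.9518 continue | (k=2,j=2): S=116.7022, K−S=0.0000, hold=0.6637 ⇒ V=0.6637 continue  boundary S*=51.7857
step 1: (k=1,j=0): S=63.4494, K−S=17.1406, hold=18.3285 ⇒ V=18.3285 continue | (k=1,j=1): S=95.2493, K−S=0.0000, hold=4.6481 ⇒ V=4.6481 continue  boundary S*=-
step 0: (k=0,j=0): S=77.7400, K−S=2.8500, hold=11.1441 ⇒ V=11.1441 continue  boundary S*=-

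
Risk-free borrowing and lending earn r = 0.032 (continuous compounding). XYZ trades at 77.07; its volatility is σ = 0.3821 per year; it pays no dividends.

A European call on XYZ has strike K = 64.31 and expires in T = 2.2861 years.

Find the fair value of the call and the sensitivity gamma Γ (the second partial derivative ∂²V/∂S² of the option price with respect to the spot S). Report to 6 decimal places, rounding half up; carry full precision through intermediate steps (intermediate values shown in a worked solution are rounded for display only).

price = 25.632450
Γ = 0.006870

σ√T = 0.3821·√2.2861 = 0.577730
d₁ = (ln(S/K) + (r+σ²/2)T) / (σ√T) = (ln(77.07/64.31) + (0.032+0.3821²/2)·2.2861) / 0.577730 = (0.180999 + 0.240041) / 0.577730 = 0.728784
d₂ = d₁ − σ√T = 0.728784 − 0.577730 = 0.151054
e^{−rT} = 0.929457
N(d₁) = 0.766933,  N(d₂) = 0.560033
Call price V = S·N(d₁) − K·e^{−rT}·N(d₂) = 59.107526 − 33.475077 = 25.632450
φ(d₁) = (1/√(2π))·e^{−d₁²/2} = 0.305899
Γ = φ(d₁) / (S·σ·√T) = 0.006870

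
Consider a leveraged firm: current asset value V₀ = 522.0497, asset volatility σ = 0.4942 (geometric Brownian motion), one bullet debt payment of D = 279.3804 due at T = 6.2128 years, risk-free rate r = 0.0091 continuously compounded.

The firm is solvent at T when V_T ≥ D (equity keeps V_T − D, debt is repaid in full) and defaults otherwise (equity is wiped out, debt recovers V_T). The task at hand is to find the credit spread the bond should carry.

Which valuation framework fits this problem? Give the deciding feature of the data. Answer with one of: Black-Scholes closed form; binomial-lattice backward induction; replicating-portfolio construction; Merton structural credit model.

framework: Merton structural credit model

Key observation: with the firm-asset dynamics (V₀ = 522.0497) and a single zero-coupon liability of face 279.3804 given, debt value, spread, and default probability all derive from the option view of the balance sheet.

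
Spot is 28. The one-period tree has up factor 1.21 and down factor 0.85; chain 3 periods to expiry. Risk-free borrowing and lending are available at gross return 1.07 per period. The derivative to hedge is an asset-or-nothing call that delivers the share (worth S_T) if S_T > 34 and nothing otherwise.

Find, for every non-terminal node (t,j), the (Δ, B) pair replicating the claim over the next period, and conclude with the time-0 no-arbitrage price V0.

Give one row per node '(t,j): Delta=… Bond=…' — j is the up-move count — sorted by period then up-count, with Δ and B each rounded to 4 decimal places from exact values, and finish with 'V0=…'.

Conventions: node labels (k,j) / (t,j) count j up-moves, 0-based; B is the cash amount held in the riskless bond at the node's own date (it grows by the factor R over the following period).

(0,0): Delta=1.9127 Bond=-31.9219
(1,0): Delta=2.3228 Bond=-43.9154
(1,1): Delta=1.7294 Bond=-27.9462
(2,0): Delta=0.0000 Bond=0.0000
(2,1): Delta=3.3611 Bond=-76.8919
(2,2): Delta=1.0000 Bond=0.0000
V0=21.6343

Since d<R<u, set p* = (R−d)/(u−d) = 0.6111; price each node as the discounted p*-expectation of its children.
Payoffs at expiry: V(3,0)=0.0000, V(3,1)=0.0000, V(3,2)=34.8456, V(3,3)=49.6037
(2,0): S=20.2300. Δ = (V_up−V_dn)/(S_up−S_dn) = (0.0000−0.0000)/(24.4783−17.1955) = 0.0000. V = [p*·0.0000 + (1−p*)·0.0000]/1.07 = 0.0000. B = V − Δ·S = 0.0000.
(2,1): S=28.7980. Δ = (V_up−V_dn)/(S_up−S_dn) = (34.8456−0.0000)/(34.8456−24.4783) = 3.3611. V = [p*·34.8456 + (1−p*)·0.0000]/1.07 = 19.9014. B = V − Δ·S = -76.8919.
(2,2): S=40.9948. Δ = (V_up−V_dn)/(S_up−S_dn) = (49.6037−34.8456)/(49.6037−34.8456) = 1.0000. V = [p*·49.6037 + (1−p*)·34.8456]/1.07 = 40.9948. B = V − Δ·S = 0.0000.
(1,0): S=23.8000. Δ = (V_up−V_dn)/(S_up−S_dn) = (19.9014−0.0000)/(28.7980−20.2300) = 2.3228. V = [p*·19.9014 + (1−p*)·0.0000]/1.07 = 11.3663. B = V − Δ·S = -43.9154.
(1,1): S=33.8800. Δ = (V_up−V_dn)/(S_up−S_dn) = (40.9948−19.9014)/(40.9948−28.7980) = 1.7294. V = [p*·40.9948 + (1−p*)·19.9014]/1.07 = 30.6466. B = V − Δ·S = -27.9462.
(0,0): S=28.0000. Δ = (V_up−V_dn)/(S_up−S_dn) = (30.6466−11.3663)/(33.8800−23.8000) = 1.9127. V = [p*·30.6466 + (1−p*)·11.3663]/1.07 = 21.6343. B = V − Δ·S = -31.9219.
Verification: the root portfolio costs Δ(0,0)·S0 + B(0,0) = 21.6343, matching V0.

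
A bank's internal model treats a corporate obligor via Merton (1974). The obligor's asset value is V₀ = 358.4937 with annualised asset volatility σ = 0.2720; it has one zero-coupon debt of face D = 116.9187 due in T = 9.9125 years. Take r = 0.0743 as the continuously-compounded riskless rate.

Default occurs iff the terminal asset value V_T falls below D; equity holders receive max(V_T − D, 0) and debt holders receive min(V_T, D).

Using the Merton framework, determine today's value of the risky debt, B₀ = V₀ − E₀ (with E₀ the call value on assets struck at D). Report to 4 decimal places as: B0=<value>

B0=55.3768

Equity is a call on the firm's assets struck at D = 116.9187:
d₁ = [ln(V₀/D) + (r + σ²/2)T] / (σ√T)
   = [ln(358.4937/116.9187) + (0.0743 + 0.5·0.2720²)·9.9125] / (0.2720·√9.9125)
   = [1.120432 + 1.103182] / 0.856368 = 2.596563
d₂ = d₁ − σ√T = 2.596563 − 0.856368 = 1.740195
N(d₁) = 0.995292,  N(d₂) = 0.959088,  e^(−rT) = 0.478787
E₀ = V₀·N(d₁) − D·e^(−rT)·N(d₂)
   = 358.4937·0.995292 − 116.9187·0.478787·0.959088 = 303.116933
B₀ = V₀ − E₀ = 358.4937 − 303.116933 = 55.376767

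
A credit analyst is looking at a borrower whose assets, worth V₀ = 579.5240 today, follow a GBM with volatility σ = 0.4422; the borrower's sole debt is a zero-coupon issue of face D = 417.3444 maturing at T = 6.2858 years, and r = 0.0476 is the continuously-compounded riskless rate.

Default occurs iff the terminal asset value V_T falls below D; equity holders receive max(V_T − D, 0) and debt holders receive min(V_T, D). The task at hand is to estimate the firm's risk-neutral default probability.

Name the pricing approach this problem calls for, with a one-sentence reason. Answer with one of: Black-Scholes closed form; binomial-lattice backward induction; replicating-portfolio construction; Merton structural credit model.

Key observation: assets follow a GBM and default happens iff V_T < 417.3444; valuing claims on that split (equity as a call, risky debt as the residual) is the structural model's definition.

framework: Merton structural credit model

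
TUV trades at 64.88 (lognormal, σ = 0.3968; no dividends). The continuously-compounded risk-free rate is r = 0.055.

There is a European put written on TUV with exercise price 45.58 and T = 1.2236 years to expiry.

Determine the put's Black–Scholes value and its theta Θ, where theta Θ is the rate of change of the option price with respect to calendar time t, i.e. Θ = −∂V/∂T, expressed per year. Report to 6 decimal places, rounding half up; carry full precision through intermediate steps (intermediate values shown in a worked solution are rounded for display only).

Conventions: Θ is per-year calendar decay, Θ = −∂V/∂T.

price = 2.051606
Θ = -1.782341

σ√T = 0.3968·√1.2236 = 0.438926
d₁ = (ln(S/K) + (r+σ²/2)T) / (σ√T) = (ln(64.88/45.58) + (0.055+0.3968²/2)·1.2236) / 0.438926 = (0.353070 + 0.163626) / 0.438926 = 1.177183
d₂ = d₁ − σ√T = 1.177183 − 0.438926 = 0.738257
e^{−rT} = 0.934917
N(−d₁) = 0.119561,  N(−d₂) = 0.230179
Put price V = K·e^{−rT}·N(−d₂) − S·N(−d₁) = 9.808736 − 7.757130 = 2.051606
φ(d₁) = (1/√(2π))·e^{−d₁²/2} = 0.199524
Θ = −S·φ(d₁)·σ/(2√T) + r·K·e^{−rT}·N(−d₂) = −2.321821 + 0.539480 = -1.782341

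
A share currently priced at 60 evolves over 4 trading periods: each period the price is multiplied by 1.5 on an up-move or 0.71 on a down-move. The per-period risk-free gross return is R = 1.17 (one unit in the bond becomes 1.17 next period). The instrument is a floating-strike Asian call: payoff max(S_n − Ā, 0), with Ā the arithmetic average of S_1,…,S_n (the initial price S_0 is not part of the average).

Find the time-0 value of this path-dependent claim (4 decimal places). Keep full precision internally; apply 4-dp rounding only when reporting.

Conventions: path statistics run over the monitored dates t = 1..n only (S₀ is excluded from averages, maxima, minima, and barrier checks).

price = 14.3505

With p* = (R−d)/(u−d) = 0.5823, sum probability × payoff across the paths and divide by R^4.
Enumerate all 2^4 = 16 price paths (U = up ×1.5, D = down ×0.71); each path with k up-moves has probability p*^k·(1−p*)^(4−k).
DDDD: Ā=27.3919, payoff=0.0000, prob=0.030447
UDDD: Ā=57.8702, payoff=0.0000, prob=0.042442
DUDD: Ā=46.0202, payoff=0.0000, prob=0.042442
UUDD: Ā=97.2259, payoff=0.0000, prob=0.059161
DDUD: Ā=37.6067, payoff=0.0000, prob=0.042442
UDUD: Ā=79.4509, payoff=0.0000, prob=0.059161
DUUD: Ā=67.6009, payoff=0.4526, prob=0.059161
UUUD: Ā=142.8187, payoff=0.9563, prob=0.082467
DDDU: Ā=31.6332, payoff=0.5788, prob=0.042442
UDDU: Ā=66.8306, payoff=1.2229, prob=0.059161
DUDU: Ā=54.9806, payoff=13.0729, prob=0.059161
UUDU: Ā=116.1562, payoff=27.6187, prob=0.082467
DDUU: Ā=46.5671, payoff=21.4864, prob=0.059161
UDUU: Ā=98.3812, payoff=45.3937, prob=0.082467
DUUU: Ā=86.5312, payoff=57.2437, prob=0.082467
UUUU: Ā=182.8125, payoff=120.9375, prob=0.114954
Price = Σ prob·payoff / R^4 = 26.891135 / 1.873887 = 14.3505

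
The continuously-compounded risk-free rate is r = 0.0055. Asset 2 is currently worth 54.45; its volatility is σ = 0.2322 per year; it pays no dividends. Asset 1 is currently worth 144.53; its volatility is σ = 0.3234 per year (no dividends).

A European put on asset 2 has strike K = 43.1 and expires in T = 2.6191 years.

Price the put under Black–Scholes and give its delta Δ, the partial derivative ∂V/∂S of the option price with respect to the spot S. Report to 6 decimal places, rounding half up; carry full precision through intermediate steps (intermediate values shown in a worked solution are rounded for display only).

price = 2.733170
Δ = -0.198140

σ√T = 0.2322·√2.6191 = 0.375784
d₁ = (ln(S/K) + (r+σ²/2)T) / (σ√T) = (ln(54.45/43.1) + (0.0055+0.2322²/2)·2.6191) / 0.375784 = (0.233760 + 0.085012) / 0.375784 = 0.848284
d₂ = d₁ − σ√T = 0.848284 − 0.375784 = 0.472500
e^{−rT} = 0.985698
N(−d₁) = 0.198140,  N(−d₂) = 0.318285
Put price V = K·e^{−rT}·N(−d₂) − S·N(−d₁) = 13.521882 − 10.788712 = 2.733170
Δ = −N(−d₁) = -0.198140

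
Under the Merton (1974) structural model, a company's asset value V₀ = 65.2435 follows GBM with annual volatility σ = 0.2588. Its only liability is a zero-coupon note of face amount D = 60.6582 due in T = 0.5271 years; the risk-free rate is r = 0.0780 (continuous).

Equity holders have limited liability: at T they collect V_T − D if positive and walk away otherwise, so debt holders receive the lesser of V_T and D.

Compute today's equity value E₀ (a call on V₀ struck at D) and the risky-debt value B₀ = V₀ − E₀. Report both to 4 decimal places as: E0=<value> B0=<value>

Apply the equity-as-call identities (strike 60.6582, horizon 0.5271 years):
d₁ = [ln(V₀/D) + (r + σ²/2)T] / (σ√T)
   = [ln(65.2435/60.6582) + (0.0780 + 0.5·0.2588²)·0.5271] / (0.2588·√0.5271)
   = [0.072872 + 0.058766] / 0.187893 = 0.700597
d₂ = d₁ − σ√T = 0.700597 − 0.187893 = 0.512704
N(d₁) = 0.758223,  N(d₂) = 0.695921,  e^(−rT) = 0.959720
E₀ = V₀·N(d₁) − D·e^(−rT)·N(d₂)
   = 65.2435·0.758223 − 60.6582·0.959720·0.695921 = 8.956158
B₀ = V₀ − E₀ = 65.2435 − 8.956158 = 56.287342

E0=8.9562 B0=56.2873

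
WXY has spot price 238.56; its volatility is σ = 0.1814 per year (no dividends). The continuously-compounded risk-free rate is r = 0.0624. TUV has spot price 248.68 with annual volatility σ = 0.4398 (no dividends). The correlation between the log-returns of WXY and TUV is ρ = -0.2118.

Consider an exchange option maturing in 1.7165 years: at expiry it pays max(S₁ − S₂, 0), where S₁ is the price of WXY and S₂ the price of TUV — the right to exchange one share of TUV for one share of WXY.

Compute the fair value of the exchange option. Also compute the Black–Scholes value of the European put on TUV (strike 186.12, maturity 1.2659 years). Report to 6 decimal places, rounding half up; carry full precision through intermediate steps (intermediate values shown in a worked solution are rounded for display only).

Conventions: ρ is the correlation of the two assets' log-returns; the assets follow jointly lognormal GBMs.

σ_eff = √(σ₁² + σ₂² − 2ρσ₁σ₂) = √(0.1814² + 0.4398² − 2·-0.2118·0.1814·0.4398) = 0.510024
d₁ = (ln(S₁/S₂) + (q₂ − q₁ + σ_eff²/2)T) / (σ_eff√T) = (ln(238.56/248.68) + (0.0 − 0.0 + 0.130062)·1.7165) / 0.668210 = 0.271930
d₂ = d₁ − σ_eff√T = 0.271930 − 0.668210 = -0.396280
N(d₁) = 0.607162,  N(d₂) = 0.345949
V = S₁·e^{−q₁T}·N(d₁) − S₂·e^{−q₂T}·N(d₂) = 144.844545 − 86.030656 = 58.813889
[vanilla: TUV put K=186.12]
σ√T = 0.4398·√1.2659 = 0.494829
d₁ = (ln(S/K) + (r+σ²/2)T) / (σ√T) = (ln(248.68/186.12) + (0.0624+0.4398²/2)·1.2659) / 0.494829 = (0.289775 + 0.201420) / 0.494829 = 0.992657
d₂ = d₁ − σ√T = 0.992657 − 0.494829 = 0.497828
e^{−rT} = 0.924047
N(−d₁) = 0.160439,  N(−d₂) = 0.309303
price = K·e^{−rT}·N(−d₂) − S·N(−d₁) = 53.194986 − 39.897865 = 13.297121

exchange price = 58.813889
price(TUV put K=186.12) = 13.297121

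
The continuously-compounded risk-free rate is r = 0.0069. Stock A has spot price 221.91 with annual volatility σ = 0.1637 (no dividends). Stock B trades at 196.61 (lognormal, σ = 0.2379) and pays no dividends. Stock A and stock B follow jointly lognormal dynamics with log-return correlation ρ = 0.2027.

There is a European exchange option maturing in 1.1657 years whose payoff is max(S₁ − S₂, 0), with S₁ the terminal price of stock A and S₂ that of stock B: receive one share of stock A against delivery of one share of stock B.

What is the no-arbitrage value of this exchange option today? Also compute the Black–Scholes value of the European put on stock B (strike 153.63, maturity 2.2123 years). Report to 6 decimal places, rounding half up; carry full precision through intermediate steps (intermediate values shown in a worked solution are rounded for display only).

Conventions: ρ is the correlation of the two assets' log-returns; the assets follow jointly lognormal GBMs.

σ_eff = √(σ₁² + σ₂² − 2ρσ₁σ₂) = √(0.1637² + 0.2379² − 2·0.2027·0.1637·0.2379) = 0.260012
d₁ = (ln(S₁/S₂) + (q₂ − q₁ + σ_eff²/2)T) / (σ_eff√T) = (ln(221.91/196.61) + (0.0 − 0.0 + 0.033803)·1.1657) / 0.280728 = 0.571563
d₂ = d₁ − σ_eff√T = 0.571563 − 0.280728 = 0.290835
N(d₁) = 0.716191,  N(d₂) = 0.614411
V = S₁·e^{−q₁T}·N(d₁) − S₂·e^{−q₂T}·N(d₂) = 158.929956 − 120.799382 = 38.130574
[vanilla: stock B put K=153.63]
σ√T = 0.2379·√2.2123 = 0.353848
d₁ = (ln(S/K) + (r+σ²/2)T) / (σ√T) = (ln(196.61/153.63) + (0.0069+0.2379²/2)·2.2123) / 0.353848 = (0.246675 + 0.077869) / 0.353848 = 0.917185
d₂ = d₁ − σ√T = 0.917185 − 0.353848 = 0.563337
e^{−rT} = 0.984851
N(−d₁) = 0.179523,  N(−d₂) = 0.286603
price = K·e^{−rT}·N(−d₂) − S·N(−d₁) = 43.363730 − 35.295975 = 8.067754

exchange price = 38.130574
price(stock B put K=153.63) = 8.067754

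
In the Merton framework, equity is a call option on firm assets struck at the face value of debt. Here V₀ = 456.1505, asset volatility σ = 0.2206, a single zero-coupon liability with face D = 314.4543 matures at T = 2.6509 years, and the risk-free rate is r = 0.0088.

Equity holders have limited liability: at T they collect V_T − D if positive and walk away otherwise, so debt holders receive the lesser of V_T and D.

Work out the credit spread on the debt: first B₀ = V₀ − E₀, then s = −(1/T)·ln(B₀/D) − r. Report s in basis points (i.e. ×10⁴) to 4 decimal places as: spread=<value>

spread=113.6595

With assets at 456.1505 and a single debt payment of 314.4543 at 2.6509 years:
d₁ = [ln(V₀/D) + (r + σ²/2)T] / (σ√T)
   = [ln(456.1505/314.4543) + (0.0088 + 0.5·0.2206²)·2.6509] / (0.2206·√2.6509)
   = [0.371984 + 0.087830] / 0.359172 = 1.280207
d₂ = d₁ − σ√T = 1.280207 − 0.359172 = 0.921035
N(d₁) = 0.899764,  N(d₂) = 0.821484,  e^(−rT) = 0.976942
E₀ = V₀·N(d₁) − D·e^(−rT)·N(d₂)
   = 456.1505·0.899764 − 314.4543·0.976942·0.821484 = 158.064853
B₀ = V₀ − E₀ = 456.1505 − 158.064853 = 298.085647
spread = −(1/T)·ln(B₀/D) − r = −(1/2.6509)·ln(298.085647/314.4543) − 0.0088 = 0.01136595
in basis points: 0.01136595 × 10⁴ = 113.6595 bp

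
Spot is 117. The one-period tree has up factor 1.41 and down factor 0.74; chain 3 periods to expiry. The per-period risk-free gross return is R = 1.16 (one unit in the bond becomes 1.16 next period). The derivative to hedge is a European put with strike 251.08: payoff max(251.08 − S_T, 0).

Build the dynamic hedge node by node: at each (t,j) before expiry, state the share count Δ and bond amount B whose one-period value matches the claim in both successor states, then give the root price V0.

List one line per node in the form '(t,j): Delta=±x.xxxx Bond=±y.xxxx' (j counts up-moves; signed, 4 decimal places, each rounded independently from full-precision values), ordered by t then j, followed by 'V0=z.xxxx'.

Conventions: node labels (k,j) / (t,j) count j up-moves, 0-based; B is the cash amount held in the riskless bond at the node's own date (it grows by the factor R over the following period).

(0,0): Delta=-0.7135 Bond=139.4747
(1,0): Delta=-1.0000 Bond=186.5933
(1,1): Delta=-0.6240 Bond=147.0272
(2,0): Delta=-1.0000 Bond=216.4483
(2,1): Delta=-1.0000 Bond=216.4483
(2,2): Delta=-0.5066 Bond=143.2320
V0=55.9918

Under the risk-neutral measure, an up-move has probability p* = (R−d)/(u−d) = 0.6269 and values discount at R = 1.16.
At maturity the claim pays: V(3,0)=203.6688, V(3,1)=160.7424, V(3,2)=78.9503, V(3,3)=0.0000
  t=2,j=0: stock 64.0692 → up 90.3376 (V=160.7424), down 47.4112 (V=203.6688). Price 152.3791; hedge Δ=-1.0000, bond B=216.4483.
  t=2,j=1: stock 122.0778 → up 172.1297 (V=78.9503), down 90.3376 (V=160.7424). Price 94.3705; hedge Δ=-1.0000, bond B=216.4483.
  t=2,j=2: stock 232.6077 → up 327.9769 (V=0.0000), down 172.1297 (V=78.9503). Price 25.3957; hedge Δ=-0.5066, bond B=143.2320.
  t=1,j=0: stock 86.5800 → up 122.0778 (V=94.3705), down 64.0692 (V=152.3791). Price 100.0133; hedge Δ=-1.0000, bond B=186.5933.
  t=1,j=1: stock 164.9700 → up 232.6077 (V=25.3957), down 122.0778 (V=94.3705). Price 44.0798; hedge Δ=-0.6240, bond B=147.0272.
  t=0,j=0: stock 117.0000 → up 164.9700 (V=44.0798), down 86.5800 (V=100.0133). Price 55.9918; hedge Δ=-0.7135, bond B=139.4747.
Sanity check at the root: Δ(0,0)·S0 + B(0,0) reproduces V0 = 55.9918.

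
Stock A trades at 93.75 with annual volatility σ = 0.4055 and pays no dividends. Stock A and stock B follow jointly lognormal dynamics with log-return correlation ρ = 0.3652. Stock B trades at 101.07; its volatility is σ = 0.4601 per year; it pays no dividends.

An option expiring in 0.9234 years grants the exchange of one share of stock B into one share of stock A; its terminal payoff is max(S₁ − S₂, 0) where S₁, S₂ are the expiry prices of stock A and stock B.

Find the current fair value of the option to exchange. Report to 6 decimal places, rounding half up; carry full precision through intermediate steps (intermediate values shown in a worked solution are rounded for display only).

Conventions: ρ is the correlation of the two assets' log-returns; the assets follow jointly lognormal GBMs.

σ_eff = √(σ₁² + σ₂² − 2ρσ₁σ₂) = √(0.4055² + 0.4601² − 2·0.3652·0.4055·0.4601) = 0.489746
d₁ = (ln(S₁/S₂) + (q₂ − q₁ + σ_eff²/2)T) / (σ_eff√T) = (ln(93.75/101.07) + (0.0 − 0.0 + 0.119926)·0.9234) / 0.470615 = 0.075556
d₂ = d₁ − σ_eff√T = 0.075556 − 0.470615 = -0.395059
N(d₁) = 0.530114,  N(d₂) = 0.346399
V = S₁·e^{−q₁T}·N(d₁) − S₂·e^{−q₂T}·N(d₂) = 49.698155 − 35.010596 = 14.687559
Key observation: r never enters — measured in units of stock B, the claim is a call on S₁/S₂ struck at 1, so only the dividend yields and σ_eff matter.

exchange price = 14.687559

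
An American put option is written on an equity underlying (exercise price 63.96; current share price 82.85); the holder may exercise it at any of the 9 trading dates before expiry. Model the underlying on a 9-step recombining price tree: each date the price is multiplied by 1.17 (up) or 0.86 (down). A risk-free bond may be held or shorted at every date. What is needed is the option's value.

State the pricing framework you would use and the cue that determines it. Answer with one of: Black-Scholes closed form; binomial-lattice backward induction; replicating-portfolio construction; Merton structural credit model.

Key observation: the defining feature is the embedded early-exercise option across 9 discrete dates on the spot-82.85 tree; pricing the strike-63.96 put means working backward with an exercise test at every node.

framework: binomial-lattice backward induction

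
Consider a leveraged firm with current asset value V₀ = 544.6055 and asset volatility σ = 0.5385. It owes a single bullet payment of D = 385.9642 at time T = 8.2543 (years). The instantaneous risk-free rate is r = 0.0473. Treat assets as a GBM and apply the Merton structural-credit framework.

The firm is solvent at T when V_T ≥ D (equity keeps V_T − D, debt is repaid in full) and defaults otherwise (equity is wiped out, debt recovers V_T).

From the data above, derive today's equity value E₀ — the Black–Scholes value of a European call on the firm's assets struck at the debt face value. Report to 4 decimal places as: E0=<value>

Apply the equity-as-call identities (strike 385.9642, horizon 8.2543 years):
d₁ = [ln(V₀/D) + (r + σ²/2)T] / (σ√T)
   = [ln(544.6055/385.9642) + (0.0473 + 0.5·0.5385²)·8.2543] / (0.5385·√8.2543)
   = [0.344317 + 1.587229] / 1.547127 = 1.248473
d₂ = d₁ − σ√T = 1.248473 − 1.547127 = -0.298654
N(d₁) = 0.894071,  N(d₂) = 0.382602,  e^(−rT) = 0.676767
E₀ = V₀·N(d₁) − D·e^(−rT)·N(d₂)
   = 544.6055·0.894071 − 385.9642·0.676767·0.382602 = 386.977335

E0=386.9773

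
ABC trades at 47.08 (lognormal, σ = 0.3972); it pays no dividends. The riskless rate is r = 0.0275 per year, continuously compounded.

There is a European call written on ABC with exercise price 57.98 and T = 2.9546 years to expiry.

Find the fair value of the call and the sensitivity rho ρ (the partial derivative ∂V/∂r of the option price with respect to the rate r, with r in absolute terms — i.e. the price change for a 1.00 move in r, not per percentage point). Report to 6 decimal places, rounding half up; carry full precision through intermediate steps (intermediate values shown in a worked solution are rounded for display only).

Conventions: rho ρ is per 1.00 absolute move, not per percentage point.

σ√T = 0.3972·√2.9546 = 0.682745
d₁ = (ln(S/K) + (r+σ²/2)T) / (σ√T) = (ln(47.08/57.98) + (0.0275+0.3972²/2)·2.9546) / 0.682745 = (-0.208250 + 0.314322) / 0.682745 = 0.155361
d₂ = d₁ − σ√T = 0.155361 − 0.682745 = -0.527384
e^{−rT} = 0.921962
N(d₁) = 0.561732,  N(d₂) = 0.298964
Call price V = S·N(d₁) − K·e^{−rT}·N(d₂) = 26.446329 − 15.981197 = 10.465132
ρ = K·T·e^{−rT}·N(d₂) = 47.218046

price = 10.465132
ρ = 47.218046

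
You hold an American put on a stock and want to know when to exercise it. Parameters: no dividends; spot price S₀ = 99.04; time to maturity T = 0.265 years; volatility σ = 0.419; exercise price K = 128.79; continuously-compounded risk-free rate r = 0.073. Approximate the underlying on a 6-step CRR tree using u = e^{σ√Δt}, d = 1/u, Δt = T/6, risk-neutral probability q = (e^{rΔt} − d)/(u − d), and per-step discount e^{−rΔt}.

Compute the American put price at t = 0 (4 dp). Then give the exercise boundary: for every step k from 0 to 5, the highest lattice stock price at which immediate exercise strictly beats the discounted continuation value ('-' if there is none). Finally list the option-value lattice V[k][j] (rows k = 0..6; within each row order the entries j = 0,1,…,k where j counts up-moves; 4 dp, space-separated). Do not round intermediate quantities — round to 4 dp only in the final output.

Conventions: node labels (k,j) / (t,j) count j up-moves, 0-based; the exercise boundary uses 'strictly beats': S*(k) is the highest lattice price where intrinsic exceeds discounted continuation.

price = 30.0955
boundary = - 90.6918 99.0400 90.6918 99.0400 108.1566
tree:
30.0955
38.0982 22.1698
45.7427 29.7500 14.6213
52.7428 38.0982 21.3734 7.8641
59.1529 45.7427 29.7500 13.0114 2.6915
65.0226 52.7428 38.0982 20.6334 5.3608 0.0000
70.3976 59.1529 45.7427 29.7500 10.6776 0.0000 0.0000

params: Δt=0.04417 u=1.09205 d=0.91571 q=0.49631 e^(-rΔt)=0.99678
t_6 payoffs: 70.3976 59.1529 45.7427 29.7500 10.6776 0.0000 0.0000
t_5: node(5,0) S=63.7674 payoff=65.0226 vs cont=64.6081 → 65.0226 [stop]  node(5,1) S=76.0472 payoff=52.7428 vs cont=52.3282 → 52.7428 [stop]  node(5,2) S=90.6918 payoff=38.0982 vs cont=37.6836 → 38.0982 [stop]  node(5,3) S=108.1566 payoff=20.6334 vs cont=20.2188 → 20.6334 [stop]  node(5,4) S=128.9846 payoff=0.0000 vs cont=5.3608 → 5.3608 [wait]  node(5,5) S=153.8236 payoff=0.0000 vs cont=0.0000 → 0.0000 [wait]  ⇒ S*(5)=108.1566
t_4: node(4,0) S=69.6371 payoff=59.1529 vs cont=58.7383 → 59.1529 [stop]  node(4,1) S=83.0473 payoff=45.7427 vs cont=45.3281 → 45.7427 [stop]  node(4,2) S=99.0400 payoff=29.7500 vs cont=29.3354 → 29.7500 [stop]  node(4,3) S=118.1124 payoff=10.6776 vs cont=13.0114 → 13.0114 [wait]  node(4,4) S=140.8576 payoff=0.0000 vs cont=2.6915 → 2.6915 [wait]  ⇒ S*(4)=99.0400
t_3: node(3,0) S=76.0472 payoff=52.7428 vs cont=52.3282 → 52.7428 [stop]  node(3,1) S=90.6918 payoff=38.0982 vs cont=37.6836 → 38.0982 [stop]  node(3,2) S=108.1566 payoff=20.6334 vs cont=21.3734 → 21.3734 [wait]  node(3,3) S=128.9846 payoff=0.0000 vs cont=7.8641 → 7.8641 [wait]  ⇒ S*(3)=90.6918
t_2: node(2,0) S=83.0473 payoff=45.7427 vs cont=45.3281 → 45.7427 [stop]  node(2,1) S=99.0400 payoff=29.7500 vs cont=29.7015 → 29.7500 [stop]  node(2,2) S=118.1124 payoff=10.6776 vs cont=14.6213 → 14.6213 [wait]  ⇒ S*(2)=99.0400
t_1: node(1,0) S=90.6918 payoff=38.0982 vs cont=37.6836 → 38.0982 [stop]  node(1,1) S=108.1566 payoff=20.6334 vs cont=22.1698 → 22.1698 [wait]  ⇒ S*(1)=90.6918
t_0: node(0,0) S=99.0400 payoff=29.7500 vs cont=30.0955 → 30.0955 [wait]  ⇒ S*(0)=-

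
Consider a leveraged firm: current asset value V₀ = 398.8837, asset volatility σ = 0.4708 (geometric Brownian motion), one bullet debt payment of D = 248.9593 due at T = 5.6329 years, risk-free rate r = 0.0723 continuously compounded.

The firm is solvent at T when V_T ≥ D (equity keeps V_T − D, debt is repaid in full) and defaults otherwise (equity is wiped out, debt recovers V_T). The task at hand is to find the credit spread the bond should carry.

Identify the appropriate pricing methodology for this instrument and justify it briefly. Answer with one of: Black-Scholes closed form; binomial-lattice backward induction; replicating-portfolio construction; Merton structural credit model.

framework: Merton structural credit model

Key observation: with the firm-asset dynamics (V₀ = 398.8837) and a single zero-coupon liability of face 248.9593 given, debt value, spread, and default probability all derive from the option view of the balance sheet.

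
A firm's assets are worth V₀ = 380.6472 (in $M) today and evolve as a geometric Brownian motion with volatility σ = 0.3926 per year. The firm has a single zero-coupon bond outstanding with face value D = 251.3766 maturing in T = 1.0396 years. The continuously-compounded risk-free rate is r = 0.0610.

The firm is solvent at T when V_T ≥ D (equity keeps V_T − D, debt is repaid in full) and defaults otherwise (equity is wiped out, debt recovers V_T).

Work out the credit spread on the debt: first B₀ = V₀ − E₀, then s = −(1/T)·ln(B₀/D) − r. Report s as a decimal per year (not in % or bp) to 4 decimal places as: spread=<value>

Work the structural quantities from V₀ = 380.6472 against face 251.3766:
d₁ = [ln(V₀/D) + (r + σ²/2)T] / (σ√T)
   = [ln(380.6472/251.3766) + (0.0610 + 0.5·0.3926²)·1.0396] / (0.3926·√1.0396)
   = [0.414921 + 0.143535] / 0.400298 = 1.395100
d₂ = d₁ − σ√T = 1.395100 − 0.400298 = 0.994802
N(d₁) = 0.918507,  N(d₂) = 0.840084,  e^(−rT) = 0.938553
E₀ = V₀·N(d₁) − D·e^(−rT)·N(d₂)
   = 380.6472·0.918507 − 251.3766·0.938553·0.840084 = 151.425938
B₀ = V₀ − E₀ = 380.6472 − 151.425938 = 229.221262
spread = −(1/T)·ln(B₀/D) − r = −(1/1.0396)·ln(229.221262/251.3766) − 0.0610 = 0.02774997

spread=0.0277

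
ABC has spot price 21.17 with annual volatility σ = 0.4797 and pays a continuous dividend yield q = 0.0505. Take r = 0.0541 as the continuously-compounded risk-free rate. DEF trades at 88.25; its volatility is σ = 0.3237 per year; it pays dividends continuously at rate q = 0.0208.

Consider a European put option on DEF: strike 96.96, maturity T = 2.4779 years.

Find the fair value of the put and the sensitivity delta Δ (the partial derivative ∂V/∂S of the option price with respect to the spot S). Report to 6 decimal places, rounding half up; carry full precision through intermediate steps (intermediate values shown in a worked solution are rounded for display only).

σ√T = 0.3237·√2.4779 = 0.509547
d₁ = (ln(S/K) + (r−q+σ²/2)T) / (σ√T) = (ln(88.25/96.96) + (0.0541−0.0208+0.3237²/2)·2.4779) / 0.509547 = (-0.094125 + 0.212333) / 0.509547 = 0.231987
d₂ = d₁ − σ√T = 0.231987 − 0.509547 = -0.277560
e^{−rT} = 0.874542
e^{−qT} = 0.949765
N(−d₁) = 0.408274,  N(−d₂) = 0.609325
Put price V = K·e^{−rT}·N(−d₂) − S·e^{−qT}·N(−d₁) = 51.668101 − 34.220212 = 17.447889
Δ = −e^{−qT}·N(−d₁) = -0.387764

price = 17.447889
Δ = -0.387764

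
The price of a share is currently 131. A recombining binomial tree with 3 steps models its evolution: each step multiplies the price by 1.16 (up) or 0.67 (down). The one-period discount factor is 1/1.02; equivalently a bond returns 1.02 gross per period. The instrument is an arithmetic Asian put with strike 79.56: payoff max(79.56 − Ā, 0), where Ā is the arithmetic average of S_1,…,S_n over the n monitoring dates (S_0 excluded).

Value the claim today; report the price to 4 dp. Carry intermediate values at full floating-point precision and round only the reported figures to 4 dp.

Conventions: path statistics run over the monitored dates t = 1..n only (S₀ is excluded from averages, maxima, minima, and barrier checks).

price = 0.8237

No-arbitrage gives p* = (R−d)/(u−d) = 0.7143: enumerate every path, weight its payoff by its p*-probability, and discount by R^3.
Enumerate all 2^3 = 8 price paths (U = up ×1.16, D = down ×0.67); each path with k up-moves has probability p*^k·(1−p*)^(3−k).
DDD: Ā=61.9920, payoff=17.5680, prob=0.023324
UDD: Ā=107.3293, payoff=0.0000, prob=0.058309
DUD: Ā=85.9327, payoff=0.0000, prob=0.058309
UUD: Ā=148.7790, payoff=0.0000, prob=0.145773
DDU: Ā=71.5969, payoff=7.9631, prob=0.058309
UDU: Ā=123.9588, payoff=0.0000, prob=0.145773
DUU: Ā=102.5622, payoff=0.0000, prob=0.145773
UUU: Ā=177.5703, payoff=0.0000, prob=0.364431
Price = Σ prob·payoff / R^3 = 0.874070 / 1.061208 = 0.8237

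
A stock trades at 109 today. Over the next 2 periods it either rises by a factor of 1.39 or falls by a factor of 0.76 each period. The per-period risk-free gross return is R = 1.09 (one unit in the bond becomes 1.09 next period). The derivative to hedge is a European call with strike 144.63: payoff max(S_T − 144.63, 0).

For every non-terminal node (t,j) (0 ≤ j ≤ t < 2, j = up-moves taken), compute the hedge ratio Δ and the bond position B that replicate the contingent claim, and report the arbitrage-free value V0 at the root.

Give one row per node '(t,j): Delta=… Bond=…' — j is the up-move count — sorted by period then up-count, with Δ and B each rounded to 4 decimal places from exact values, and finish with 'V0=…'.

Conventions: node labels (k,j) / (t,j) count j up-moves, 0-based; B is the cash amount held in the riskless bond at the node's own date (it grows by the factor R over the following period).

Under the risk-neutral measure, an up-move has probability p* = (R−d)/(u−d) = 0.5238 and values discount at R = 1.09.
Payoffs at expiry: V(2,0)=0.0000, V(2,1)=0.0000, V(2,2)=65.9689
Node (1,0) S=82.8400: V=(p*·0.0000+(1−p*)·0.0000)/1.09=0.0000; Δ=(0.0000−0.0000)/(115.1476−62.9584)=0.0000; B=V−Δ·S=0.0000
Node (1,1) S=151.5100: V=(p*·65.9689+(1−p*)·0.0000)/1.09=31.7020; Δ=(65.9689−0.0000)/(210.5989−115.1476)=0.6911; B=V−Δ·S=-73.0106
Node (0,0) S=109.0000: V=(p*·31.7020+(1−p*)·0.0000)/1.09=15.2347; Δ=(31.7020−0.0000)/(151.5100−82.8400)=0.4617; B=V−Δ·S=-35.0859
Verification: the root portfolio costs Δ(0,0)·S0 + B(0,0) = 15.2347, matching V0.

(0,0): Delta=0.4617 Bond=-35.0859
(1,0): Delta=0.0000 Bond=0.0000
(1,1): Delta=0.6911 Bond=-73.0106
V0=15.2347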